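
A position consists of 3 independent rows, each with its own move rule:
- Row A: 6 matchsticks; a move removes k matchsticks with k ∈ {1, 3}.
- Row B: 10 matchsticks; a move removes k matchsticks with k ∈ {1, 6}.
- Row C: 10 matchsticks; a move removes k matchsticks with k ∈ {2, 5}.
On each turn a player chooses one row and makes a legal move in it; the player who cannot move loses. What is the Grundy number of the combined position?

For row A, compute g(0), g(1), … with moves {1, 3}:
k:     0  1  2  3  4  5  6
g(k):  0  1  0  1  0  1  0
So g(6) = 0.
Build the Grundy sequence for row B with g(k) = mex{g(k−s) : s ∈ {1, 6}, s ≤ k}:
k:     0  1  2  3  4  5  6  7  8  9 10
g(k):  0  1  0  1  0  1  2  0  1  0  1
So g(10) = 1.
For row C, compute g(0), g(1), … with moves {2, 5}:
g(0) = mex{} = 0
g(1) = mex{} = 0
g(2) = mex{0} = 1
g(3) = mex{0} = 1
g(4) = mex{1} = 0
g(5) = mex{0,1} = 2
g(6) = mex{0} = 1
g(7) = mex{1,2} = 0
g(8) = mex{1} = 0
g(9) = mex{0} = 1
g(10) = mex{0,2} = 1
So g(10) = 1.
By the Sprague-Grundy theorem, the Grundy value of a sum of independent games is the XOR of the component values.
Combined value = 0 ⊕ 1 ⊕ 1 = 0.

0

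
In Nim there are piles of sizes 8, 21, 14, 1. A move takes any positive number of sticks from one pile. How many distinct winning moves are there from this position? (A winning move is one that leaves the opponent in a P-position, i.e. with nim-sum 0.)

In binary:
  01000  (8)
  10101  (21)
  01110  (14)
  00001  (1)
  -----
  10010  (18)
The overall nim-sum is X = 18. A pile of size p has a winning move iff p XOR X < p (reduce it to p XOR X).
  8: 8 XOR 18 = 26 ≥ 8 — no move.
  21: 21 XOR 18 = 7 < 21 — winning move (to 7).
  14: 14 XOR 18 = 28 ≥ 14 — no move.
  1: 1 XOR 18 = 19 ≥ 1 — no move.
That gives 1 winning move.

1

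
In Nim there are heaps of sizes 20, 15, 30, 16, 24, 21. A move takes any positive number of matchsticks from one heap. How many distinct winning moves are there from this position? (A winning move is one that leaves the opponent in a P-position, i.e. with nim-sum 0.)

Compute the nim-sum pairwise:
20 XOR 15 = 27
27 XOR 30 = 5
5 XOR 16 = 21
21 XOR 24 = 13
13 XOR 21 = 24
The overall nim-sum is X = 24. A heap of size p has a winning move iff p XOR X < p (reduce it to p XOR X).
  20: 20 XOR 24 = 12 < 20 — winning move (to 12).
  15: 15 XOR 24 = 23 ≥ 15 — no move.
  30: 30 XOR 24 = 6 < 30 — winning move (to 6).
  16: 16 XOR 24 = 8 < 16 — winning move (to 8).
  24: 24 XOR 24 = 0 < 24 — winning move (to 0).
  21: 21 XOR 24 = 13 < 21 — winning move (to 13).
That gives 5 winning moves.

5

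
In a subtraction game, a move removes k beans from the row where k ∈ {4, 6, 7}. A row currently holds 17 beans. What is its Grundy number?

Build the Grundy sequence with g(k) = mex{g(k−s) : s ∈ {4, 6, 7}, s ≤ k}:
k:     0  1  2  3  4  5  6  7  8  9 10 11 12 13 14 15 16 17
g(k):  0  0  0  0  1  1  1  1  2  2  2  0  0  0  0  1  1  1
So g(17) = 1.

1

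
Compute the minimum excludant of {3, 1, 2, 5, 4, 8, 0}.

6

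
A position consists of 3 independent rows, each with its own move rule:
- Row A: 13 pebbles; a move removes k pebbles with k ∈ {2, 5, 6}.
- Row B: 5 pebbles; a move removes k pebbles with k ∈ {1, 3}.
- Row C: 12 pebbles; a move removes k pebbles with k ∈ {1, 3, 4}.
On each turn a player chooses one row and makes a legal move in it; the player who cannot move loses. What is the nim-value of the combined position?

Grundy values for row A (subtraction set {2, 5, 6}):
g(0) = mex{} = 0
g(1) = mex{} = 0
g(2) = mex{0} = 1
g(3) = mex{0} = 1
g(4) = mex{1} = 0
g(5) = mex{0,1} = 2
g(6) = mex{0} = 1
g(7) = mex{0,1,2} = 3
g(8) = mex{1} = 0
g(9) = mex{0,1,3} = 2
g(10) = mex{0,2} = 1
g(11) = mex{1,2} = 0
g(12) = mex{1,3} = 0
g(13) = mex{0,3} = 1
So g(13) = 1.
Build the Grundy sequence for row B with g(k) = mex{g(k−s) : s ∈ {1, 3}, s ≤ k}:
k:     0  1  2  3  4  5
g(k):  0  1  0  1  0  1
So g(5) = 1.
Grundy values for row C (subtraction set {1, 3, 4}):
k:     0  1  2  3  4  5  6  7  8  9 10 11 12
g(k):  0  1  0  1  2  3  2  0  1  0  1  2  3
So g(12) = 3.
The value of a disjunctive sum is the nim-sum of the parts.
Combined value = 1 ⊕ 1 ⊕ 3 = 3.

3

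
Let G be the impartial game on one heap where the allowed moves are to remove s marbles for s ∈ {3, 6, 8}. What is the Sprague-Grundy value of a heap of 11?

Build the Grundy sequence with g(k) = mex{g(k−s) : s ∈ {3, 6, 8}, s ≤ k}:
k:     0  1  2  3  4  5  6  7  8  9 10 11
g(k):  0  0  0  1  1  1  2  2  2  3  3  0
So g(11) = 0.

0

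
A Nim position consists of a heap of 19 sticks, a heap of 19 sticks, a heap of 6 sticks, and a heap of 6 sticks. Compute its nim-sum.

Write each in binary and XOR column by column:
  10011  (19)
  10011  (19)
  00110  (6)
  00110  (6)
  -----
  00000  (0)

0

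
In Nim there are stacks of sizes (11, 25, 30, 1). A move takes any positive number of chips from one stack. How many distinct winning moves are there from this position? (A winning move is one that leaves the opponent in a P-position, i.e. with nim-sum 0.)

3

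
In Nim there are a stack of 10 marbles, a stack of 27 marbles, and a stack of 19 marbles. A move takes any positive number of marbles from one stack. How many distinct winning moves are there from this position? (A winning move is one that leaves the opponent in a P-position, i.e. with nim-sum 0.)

3

Compute the nim-sum pairwise:
10 ⊕ 27 = 17
17 ⊕ 19 = 2
The overall nim-sum is X = 2. A stack of size p has a winning move iff p XOR X < p (reduce it to p XOR X).
  10: 10 XOR 2 = 8 < 10 — winning move (to 8).
  27: 27 XOR 2 = 25 < 27 — winning move (to 25).
  19: 19 XOR 2 = 17 < 19 — winning move (to 17).
That gives 3 winning moves.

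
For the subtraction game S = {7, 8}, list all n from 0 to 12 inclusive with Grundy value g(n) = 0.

Build the Grundy sequence with g(k) = mex{g(k−s) : s ∈ {7, 8}, s ≤ k}:
k:     0  1  2  3  4  5  6  7  8  9 10 11 12
g(k):  0  0  0  0  0  0  0  1  1  1  1  1  1
The P-positions (g = 0) in 0..12 are 0, 1, 2, 3, 4, 5, 6.

0, 1, 2, 3, 4, 5, 6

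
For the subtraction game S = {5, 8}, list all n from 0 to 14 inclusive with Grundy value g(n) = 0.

Build the Grundy sequence with g(k) = mex{g(k−s) : s ∈ {5, 8}, s ≤ k}:
k:     0  1  2  3  4  5  6  7  8  9 10 11 12 13 14
g(k):  0  0  0  0  0  1  1  1  1  1  2  2  2  0  0
The P-positions (g = 0) in 0..14 are 0, 1, 2, 3, 4, 13, 14.

0, 1, 2, 3, 4, 13, 14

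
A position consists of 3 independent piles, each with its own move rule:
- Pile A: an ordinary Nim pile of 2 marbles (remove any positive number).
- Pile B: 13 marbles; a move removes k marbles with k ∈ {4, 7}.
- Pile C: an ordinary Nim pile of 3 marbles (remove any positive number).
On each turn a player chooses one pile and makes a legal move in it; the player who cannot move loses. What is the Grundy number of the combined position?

1

Pile A is a plain Nim pile of size 2, so its Grundy value is 2.
Grundy values for pile B (subtraction set {4, 7}):
g(0) = mex{} = 0
g(1) = mex{} = 0
g(2) = mex{} = 0
g(3) = mex{} = 0
g(4) = mex{0} = 1
g(5) = mex{0} = 1
g(6) = mex{0} = 1
g(7) = mex{0} = 1
g(8) = mex{0,1} = 2
g(9) = mex{0,1} = 2
g(10) = mex{0,1} = 2
g(11) = mex{1} = 0
g(12) = mex{1,2} = 0
g(13) = mex{1,2} = 0
So g(13) = 0.
Pile C is a plain Nim pile of size 3, so its Grundy value is 3.
The value of a disjunctive sum is the nim-sum of the parts.
Combined value = 2 XOR 0 XOR 3 = 1.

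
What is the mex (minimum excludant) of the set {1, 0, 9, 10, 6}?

The values 0, 1 are all present; 2 is the first non-negative integer missing from the set.

2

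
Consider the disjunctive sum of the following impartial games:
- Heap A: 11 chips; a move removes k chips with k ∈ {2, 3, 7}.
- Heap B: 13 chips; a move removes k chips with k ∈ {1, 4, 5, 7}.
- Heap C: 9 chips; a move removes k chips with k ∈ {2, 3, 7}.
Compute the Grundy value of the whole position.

1

Grundy values for heap A (subtraction set {2, 3, 7}):
g(0) = mex{} = 0
g(1) = mex{} = 0
g(2) = mex{0} = 1
g(3) = mex{0} = 1
g(4) = mex{0,1} = 2
g(5) = mex{1} = 0
g(6) = mex{1,2} = 0
g(7) = mex{0,2} = 1
g(8) = mex{0} = 1
g(9) = mex{0,1} = 2
g(10) = mex{1} = 0
g(11) = mex{1,2} = 0
So g(11) = 0.
For heap B, compute g(0), g(1), … with moves {1, 4, 5, 7}:
g(0) = mex{} = 0
g(1) = mex{0} = 1
g(2) = mex{1} = 0
g(3) = mex{0} = 1
g(4) = mex{0,1} = 2
g(5) = mex{0,1,2} = 3
g(6) = mex{0,1,3} = 2
g(7) = mex{0,1,2} = 3
g(8) = mex{1,2,3} = 0
g(9) = mex{0,2,3} = 1
g(10) = mex{1,2,3} = 0
g(11) = mex{0,2,3} = 1
g(12) = mex{0,1,3} = 2
g(13) = mex{0,1,2} = 3
So g(13) = 3.
Build the Grundy sequence for heap C with g(k) = mex{g(k−s) : s ∈ {2, 3, 7}, s ≤ k}:
k:     0  1  2  3  4  5  6  7  8  9
g(k):  0  0  1  1  2  0  0  1  1  2
So g(9) = 2.
By the Sprague-Grundy theorem, the Grundy value of a sum of independent games is the XOR of the component values.
Combined value = 0 ⊕ 3 ⊕ 2 = 1.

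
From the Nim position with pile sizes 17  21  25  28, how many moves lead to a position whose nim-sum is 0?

3

Bitwise XOR of the heap sizes:
  10001  (17)
  10101  (21)
  11001  (25)
  11100  (28)
  -----
  00001  (1)
The overall nim-sum is X = 1. A pile of size p has a winning move iff p XOR X < p (reduce it to p XOR X).
  17: 17 XOR 1 = 16 < 17 — winning move (to 16).
  21: 21 XOR 1 = 20 < 21 — winning move (to 20).
  25: 25 XOR 1 = 24 < 25 — winning move (to 24).
  28: 28 XOR 1 = 29 ≥ 28 — no move.
That gives 3 winning moves.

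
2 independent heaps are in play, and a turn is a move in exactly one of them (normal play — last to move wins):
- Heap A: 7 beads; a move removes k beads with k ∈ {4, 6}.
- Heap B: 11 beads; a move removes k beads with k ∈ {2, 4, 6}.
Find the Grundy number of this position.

Grundy values for heap A (subtraction set {4, 6}):
k:     0  1  2  3  4  5  6  7
g(k):  0  0  0  0  1  1  1  1
So g(7) = 1.
Build the Grundy sequence for heap B with g(k) = mex{g(k−s) : s ∈ {2, 4, 6}, s ≤ k}:
k:     0  1  2  3  4  5  6  7  8  9 10 11
g(k):  0  0  1  1  2  2  3  3  0  0  1  1
So g(11) = 1.
By the Sprague-Grundy theorem, the Grundy value of a sum of independent games is the XOR of the component values.
Combined value = 1 XOR 1 = 0.

0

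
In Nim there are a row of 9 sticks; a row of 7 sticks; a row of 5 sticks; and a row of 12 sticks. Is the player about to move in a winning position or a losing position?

Nim-sum: 9 XOR 7 XOR 5 XOR 12 = 7.
The nim-sum is 7 ≠ 0, so this is an N-position: the player to move can win.

Winning position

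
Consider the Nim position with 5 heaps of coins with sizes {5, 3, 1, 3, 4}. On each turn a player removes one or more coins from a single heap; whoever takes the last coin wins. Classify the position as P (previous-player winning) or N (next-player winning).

P-position

Nim-sum: 5 XOR 3 XOR 1 XOR 3 XOR 4 = 0.
The nim-sum is 0, so this is a P-position: the player to move is in a losing position under optimal play.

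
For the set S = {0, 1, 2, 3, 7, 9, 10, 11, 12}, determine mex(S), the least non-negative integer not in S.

The values 0, 1, 2, 3 are all present; 4 is the first non-negative integer missing from the set.

4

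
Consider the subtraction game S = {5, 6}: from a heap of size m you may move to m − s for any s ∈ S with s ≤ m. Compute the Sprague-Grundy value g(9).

1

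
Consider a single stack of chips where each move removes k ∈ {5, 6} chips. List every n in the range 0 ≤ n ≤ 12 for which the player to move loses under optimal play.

Build the Grundy sequence with g(k) = mex{g(k−s) : s ∈ {5, 6}, s ≤ k}:
g(0) = mex{} = 0
g(1) = mex{} = 0
g(2) = mex{} = 0
g(3) = mex{} = 0
g(4) = mex{} = 0
g(5) = mex{0} = 1
g(6) = mex{0} = 1
g(7) = mex{0} = 1
g(8) = mex{0} = 1
g(9) = mex{0} = 1
g(10) = mex{0,1} = 2
g(11) = mex{1} = 0
g(12) = mex{1} = 0
The P-positions (g = 0) in 0..12 are 0, 1, 2, 3, 4, 11, 12.

0, 1, 2, 3, 4, 11, 12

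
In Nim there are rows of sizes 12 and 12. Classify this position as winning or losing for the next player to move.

Losing position

Nim-sum: 12 ^ 12 = 0.
The nim-sum is 0, so this is a P-position: the player to move is in a losing position under optimal play.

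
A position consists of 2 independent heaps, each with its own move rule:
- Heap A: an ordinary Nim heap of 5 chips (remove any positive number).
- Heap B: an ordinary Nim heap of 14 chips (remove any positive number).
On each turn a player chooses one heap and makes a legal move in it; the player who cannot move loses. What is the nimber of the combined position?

11

Heap A is a plain Nim heap of size 5, so its Grundy value is 5.
Heap B is a plain Nim heap of size 14, so its Grundy value is 14.
The value of a disjunctive sum is the nim-sum of the parts.
Combined value = 5 XOR 14 = 11.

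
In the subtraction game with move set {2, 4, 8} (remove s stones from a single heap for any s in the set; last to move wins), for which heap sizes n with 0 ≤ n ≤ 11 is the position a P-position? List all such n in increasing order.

Compute g(0), g(1), … for moves {2, 4, 8}:
k:     0  1  2  3  4  5  6  7  8  9 10 11
g(k):  0  0  1  1  2  2  0  0  1  1  2  2
The P-positions (g = 0) in 0..11 are 0, 1, 6, 7.

0, 1, 6, 7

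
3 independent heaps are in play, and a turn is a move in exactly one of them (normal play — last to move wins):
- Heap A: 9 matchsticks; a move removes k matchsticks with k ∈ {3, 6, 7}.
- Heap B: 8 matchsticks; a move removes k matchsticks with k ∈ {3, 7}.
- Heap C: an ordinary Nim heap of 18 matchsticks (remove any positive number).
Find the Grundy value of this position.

19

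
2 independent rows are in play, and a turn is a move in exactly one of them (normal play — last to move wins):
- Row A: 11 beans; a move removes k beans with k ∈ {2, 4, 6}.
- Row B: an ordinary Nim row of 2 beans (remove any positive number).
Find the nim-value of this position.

3

Build the Grundy sequence for row A with g(k) = mex{g(k−s) : s ∈ {2, 4, 6}, s ≤ k}:
k:     0  1  2  3  4  5  6  7  8  9 10 11
g(k):  0  0  1  1  2  2  3  3  0  0  1  1
So g(11) = 1.
Row B is a plain Nim row of size 2, so its Grundy value is 2.
The value of a disjunctive sum is the nim-sum of the parts.
Combined value = 1 XOR 2 = 3.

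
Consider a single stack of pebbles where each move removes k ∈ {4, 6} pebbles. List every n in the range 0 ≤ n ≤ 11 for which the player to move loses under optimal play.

0, 1, 2, 3, 10, 11

Grundy values for subtraction set {4, 6}:
k:     0  1  2  3  4  5  6  7  8  9 10 11
g(k):  0  0  0  0  1  1  1  1  2  2  0  0
The P-positions (g = 0) in 0..11 are 0, 1, 2, 3, 10, 11.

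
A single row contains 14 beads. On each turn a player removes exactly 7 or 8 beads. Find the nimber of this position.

Compute g(0), g(1), … for moves {7, 8}:
g(0) = mex{} = 0
g(1) = mex{} = 0
g(2) = mex{} = 0
g(3) = mex{} = 0
g(4) = mex{} = 0
g(5) = mex{} = 0
g(6) = mex{} = 0
g(7) = mex{0} = 1
g(8) = mex{0} = 1
g(9) = mex{0} = 1
g(10) = mex{0} = 1
g(11) = mex{0} = 1
g(12) = mex{0} = 1
g(13) = mex{0} = 1
g(14) = mex{0,1} = 2
So g(14) = 2.

2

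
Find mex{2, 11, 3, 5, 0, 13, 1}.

4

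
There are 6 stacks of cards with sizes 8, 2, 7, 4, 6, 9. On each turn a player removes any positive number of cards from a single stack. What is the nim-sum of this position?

6

Nim-sum: 8 ^ 2 ^ 7 ^ 4 ^ 6 ^ 9 = 6.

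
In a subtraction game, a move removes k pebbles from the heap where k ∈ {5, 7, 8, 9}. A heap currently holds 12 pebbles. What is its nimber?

2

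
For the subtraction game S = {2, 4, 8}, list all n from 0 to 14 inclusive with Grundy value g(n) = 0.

0, 1, 6, 7, 12, 13

Compute g(0), g(1), … for moves {2, 4, 8}:
k:     0  1  2  3  4  5  6  7  8  9 10 11 12 13 14
g(k):  0  0  1  1  2  2  0  0  1  1  2  2  0  0  1
The P-positions (g = 0) in 0..14 are 0, 1, 6, 7, 12, 13.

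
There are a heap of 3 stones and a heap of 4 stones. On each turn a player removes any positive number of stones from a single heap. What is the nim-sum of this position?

In binary:
  011  (3)
  100  (4)
  ---
  111  (7)

7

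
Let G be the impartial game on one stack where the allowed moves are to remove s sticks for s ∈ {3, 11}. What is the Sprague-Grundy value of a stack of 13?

2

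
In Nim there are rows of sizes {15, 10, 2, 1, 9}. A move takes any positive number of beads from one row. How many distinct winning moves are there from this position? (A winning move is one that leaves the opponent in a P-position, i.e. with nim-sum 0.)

3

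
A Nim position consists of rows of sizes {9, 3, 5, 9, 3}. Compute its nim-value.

5

Write each in binary and XOR column by column:
  1001  (9)
  0011  (3)
  0101  (5)
  1001  (9)
  0011  (3)
  ----
  0101  (5)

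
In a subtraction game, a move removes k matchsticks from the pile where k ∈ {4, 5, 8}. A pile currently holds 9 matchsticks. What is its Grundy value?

2

Build the Grundy sequence with g(k) = mex{g(k−s) : s ∈ {4, 5, 8}, s ≤ k}:
g(0) = mex{} = 0
g(1) = mex{} = 0
g(2) = mex{} = 0
g(3) = mex{} = 0
g(4) = mex{0} = 1
g(5) = mex{0} = 1
g(6) = mex{0} = 1
g(7) = mex{0} = 1
g(8) = mex{0,1} = 2
g(9) = mex{0,1} = 2
So g(9) = 2.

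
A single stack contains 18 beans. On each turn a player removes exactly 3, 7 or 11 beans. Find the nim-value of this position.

1

Compute g(0), g(1), … for moves {3, 7, 11}:
k:     0  1  2  3  4  5  6  7  8  9 10 11 12 13 14 15 16 17 18
g(k):  0  0  0  1  1  1  0  2  2  1  0  3  2  1  0  0  0  1  1
So g(18) = 1.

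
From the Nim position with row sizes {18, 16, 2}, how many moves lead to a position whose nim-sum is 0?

0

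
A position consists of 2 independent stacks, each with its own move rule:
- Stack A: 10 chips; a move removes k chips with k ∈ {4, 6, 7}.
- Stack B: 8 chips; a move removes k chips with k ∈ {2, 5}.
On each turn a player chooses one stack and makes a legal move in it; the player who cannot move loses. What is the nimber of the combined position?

For stack A, compute g(0), g(1), … with moves {4, 6, 7}:
k:     0  1  2  3  4  5  6  7  8  9 10
g(k):  0  0  0  0  1  1  1  1  2  2  2
So g(10) = 2.
Build the Grundy sequence for stack B with g(k) = mex{g(k−s) : s ∈ {2, 5}, s ≤ k}:
k:     0  1  2  3  4  5  6  7  8
g(k):  0  0  1  1  0  2  1  0  0
So g(8) = 0.
By the Sprague-Grundy theorem, the Grundy value of a sum of independent games is the XOR of the component values.
Combined value = 2 ⊕ 0 = 2.

2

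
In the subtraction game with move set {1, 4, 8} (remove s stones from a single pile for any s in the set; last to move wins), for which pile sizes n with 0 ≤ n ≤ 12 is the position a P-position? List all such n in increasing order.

Build the Grundy sequence with g(k) = mex{g(k−s) : s ∈ {1, 4, 8}, s ≤ k}:
k:     0  1  2  3  4  5  6  7  8  9 10 11 12
g(k):  0  1  0  1  2  0  1  0  1  2  3  2  0
The P-positions (g = 0) in 0..12 are 0, 2, 5, 7, 12.

0, 2, 5, 7, 12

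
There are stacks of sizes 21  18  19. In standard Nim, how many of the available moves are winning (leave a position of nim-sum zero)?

Bitwise XOR of the heap sizes:
  10101  (21)
  10010  (18)
  10011  (19)
  -----
  10100  (20)
The overall nim-sum is X = 20. A stack of size p has a winning move iff p XOR X < p (reduce it to p XOR X).
  21: 21 XOR 20 = 1 < 21 — winning move (to 1).
  18: 18 XOR 20 = 6 < 18 — winning move (to 6).
  19: 19 XOR 20 = 7 < 19 — winning move (to 7).
That gives 3 winning moves.

3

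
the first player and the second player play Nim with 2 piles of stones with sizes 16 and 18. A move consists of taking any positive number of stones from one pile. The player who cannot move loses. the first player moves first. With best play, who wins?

Nim-sum: 16 ^ 18 = 2.
The nim-sum is 2 ≠ 0, so this is an N-position: the player to move can win; the first player has a winning move.

the first player wins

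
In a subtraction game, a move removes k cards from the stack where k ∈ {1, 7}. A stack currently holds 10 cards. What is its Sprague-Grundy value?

Grundy values for subtraction set {1, 7}:
g(0) = mex{} = 0
g(1) = mex{0} = 1
g(2) = mex{1} = 0
g(3) = mex{0} = 1
g(4) = mex{1} = 0
g(5) = mex{0} = 1
g(6) = mex{1} = 0
g(7) = mex{0} = 1
g(8) = mex{1} = 0
g(9) = mex{0} = 1
g(10) = mex{1} = 0
So g(10) = 0.

0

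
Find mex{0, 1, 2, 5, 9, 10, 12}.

The values 0, 1, 2 are all present; 3 is the first non-negative integer missing from the set.

3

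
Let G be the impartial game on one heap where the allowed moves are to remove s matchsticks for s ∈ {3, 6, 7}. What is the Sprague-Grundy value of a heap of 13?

Grundy values for subtraction set {3, 6, 7}:
k:     0  1  2  3  4  5  6  7  8  9 10 11 12 13
g(k):  0  0  0  1  1  1  2  2  2  3  0  0  0  1
So g(13) = 1.

1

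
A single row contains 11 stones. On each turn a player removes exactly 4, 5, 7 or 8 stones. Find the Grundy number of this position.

Grundy values for subtraction set {4, 5, 7, 8}:
g(0) = mex{} = 0
g(1) = mex{} = 0
g(2) = mex{} = 0
g(3) = mex{} = 0
g(4) = mex{0} = 1
g(5) = mex{0} = 1
g(6) = mex{0} = 1
g(7) = mex{0} = 1
g(8) = mex{0,1} = 2
g(9) = mex{0,1} = 2
g(10) = mex{0,1} = 2
g(11) = mex{0,1} = 2
So g(11) = 2.

2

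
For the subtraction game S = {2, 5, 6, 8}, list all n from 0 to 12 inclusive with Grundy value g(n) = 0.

0, 1, 4, 11

Grundy values for subtraction set {2, 5, 6, 8}:
k:     0  1  2  3  4  5  6  7  8  9 10 11 12
g(k):  0  0  1  1  0  2  1  3  2  2  3  0  2
The P-positions (g = 0) in 0..12 are 0, 1, 4, 11.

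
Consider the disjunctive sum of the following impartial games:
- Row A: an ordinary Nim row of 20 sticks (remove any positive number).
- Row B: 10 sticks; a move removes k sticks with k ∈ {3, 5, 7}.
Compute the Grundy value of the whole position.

Row A is a plain Nim row of size 20, so its Grundy value is 20.
For row B, compute g(0), g(1), … with moves {3, 5, 7}:
k:     0  1  2  3  4  5  6  7  8  9 10
g(k):  0  0  0  1  1  1  2  2  2  3  0
So g(10) = 0.
By the Sprague-Grundy theorem, the Grundy value of a sum of independent games is the XOR of the component values.
Combined value = 20 XOR 0 = 20.

20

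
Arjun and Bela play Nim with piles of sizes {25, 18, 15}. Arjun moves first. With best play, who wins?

Arjun wins

Compute the nim-sum pairwise:
25 ^ 18 = 11
11 ^ 15 = 4
The nim-sum is 4 ≠ 0, so this is an N-position: the player to move can win; Arjun has a winning move.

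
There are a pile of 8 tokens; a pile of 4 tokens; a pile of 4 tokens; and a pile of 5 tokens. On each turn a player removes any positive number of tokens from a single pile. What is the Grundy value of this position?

13

Nim-sum: 8 XOR 4 XOR 4 XOR 5 = 13.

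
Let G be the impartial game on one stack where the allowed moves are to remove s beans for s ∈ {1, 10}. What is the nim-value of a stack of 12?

1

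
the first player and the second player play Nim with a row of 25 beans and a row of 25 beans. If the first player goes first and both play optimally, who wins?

Nim-sum: 25 ^ 25 = 0.
The nim-sum is 0, so this is a P-position: the player to move is in a losing position under optimal play; the first player is about to move from it and so loses — the second player wins.

the second player wins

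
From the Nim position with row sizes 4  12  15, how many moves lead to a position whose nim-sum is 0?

3

Nim-sum: 4 XOR 12 XOR 15 = 7.
The overall nim-sum is X = 7. A row of size p has a winning move iff p XOR X < p (reduce it to p XOR X).
  4: 4 XOR 7 = 3 < 4 — winning move (to 3).
  12: 12 XOR 7 = 11 < 12 — winning move (to 11).
  15: 15 XOR 7 = 8 < 15 — winning move (to 8).
That gives 3 winning moves.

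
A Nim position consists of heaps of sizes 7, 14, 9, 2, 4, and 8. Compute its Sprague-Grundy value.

14

Compute the nim-sum pairwise:
7 ^ 14 = 9
9 ^ 9 = 0
0 ^ 2 = 2
2 ^ 4 = 6
6 ^ 8 = 14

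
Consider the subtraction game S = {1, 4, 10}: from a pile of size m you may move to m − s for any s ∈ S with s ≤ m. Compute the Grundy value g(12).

Compute g(0), g(1), … for moves {1, 4, 10}:
g(0) = mex{} = 0
g(1) = mex{0} = 1
g(2) = mex{1} = 0
g(3) = mex{0} = 1
g(4) = mex{0,1} = 2
g(5) = mex{1,2} = 0
g(6) = mex{0} = 1
g(7) = mex{1} = 0
g(8) = mex{0,2} = 1
g(9) = mex{0,1} = 2
g(10) = mex{0,1,2} = 3
g(11) = mex{0,1,3} = 2
g(12) = mex{0,1,2} = 3
So g(12) = 3.

3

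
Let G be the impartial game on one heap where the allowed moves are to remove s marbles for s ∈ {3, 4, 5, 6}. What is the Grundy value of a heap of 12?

1

Grundy values for subtraction set {3, 4, 5, 6}:
g(0) = mex{} = 0
g(1) = mex{} = 0
g(2) = mex{} = 0
g(3) = mex{0} = 1
g(4) = mex{0} = 1
g(5) = mex{0} = 1
g(6) = mex{0,1} = 2
g(7) = mex{0,1} = 2
g(8) = mex{0,1} = 2
g(9) = mex{1,2} = 0
g(10) = mex{1,2} = 0
g(11) = mex{1,2} = 0
g(12) = mex{0,2} = 1
So g(12) = 1.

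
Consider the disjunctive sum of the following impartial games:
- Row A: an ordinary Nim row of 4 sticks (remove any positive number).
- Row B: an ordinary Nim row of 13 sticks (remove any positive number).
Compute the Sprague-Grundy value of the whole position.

9

Row A is a plain Nim row of size 4, so its Grundy value is 4.
Row B is a plain Nim row of size 13, so its Grundy value is 13.
By the Sprague-Grundy theorem, the Grundy value of a sum of independent games is the XOR of the component values.
Combined value = 4 XOR 13 = 9.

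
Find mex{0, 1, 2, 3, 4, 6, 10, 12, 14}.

5

The values 0, 1, 2, 3, 4 are all present; 5 is the first non-negative integer missing from the set.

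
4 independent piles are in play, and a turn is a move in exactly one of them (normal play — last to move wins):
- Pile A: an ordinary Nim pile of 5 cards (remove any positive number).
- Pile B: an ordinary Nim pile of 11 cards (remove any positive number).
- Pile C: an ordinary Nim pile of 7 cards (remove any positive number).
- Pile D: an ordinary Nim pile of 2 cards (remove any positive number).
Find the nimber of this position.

11

Pile A is a plain Nim pile of size 5, so its Grundy value is 5.
Pile B is a plain Nim pile of size 11, so its Grundy value is 11.
Pile C is a plain Nim pile of size 7, so its Grundy value is 7.
Pile D is a plain Nim pile of size 2, so its Grundy value is 2.
By the Sprague-Grundy theorem, the Grundy value of a sum of independent games is the XOR of the component values.
Combined value = 5 ⊕ 11 ⊕ 7 ⊕ 2 = 11.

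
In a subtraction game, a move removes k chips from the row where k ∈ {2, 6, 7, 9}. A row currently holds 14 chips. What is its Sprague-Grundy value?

3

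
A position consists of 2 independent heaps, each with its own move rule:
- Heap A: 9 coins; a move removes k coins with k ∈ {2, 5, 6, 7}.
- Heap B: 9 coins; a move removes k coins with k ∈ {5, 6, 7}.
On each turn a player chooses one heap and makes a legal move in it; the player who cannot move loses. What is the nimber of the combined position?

Grundy values for heap A (subtraction set {2, 5, 6, 7}):
g(0) = mex{} = 0
g(1) = mex{} = 0
g(2) = mex{0} = 1
g(3) = mex{0} = 1
g(4) = mex{1} = 0
g(5) = mex{0,1} = 2
g(6) = mex{0} = 1
g(7) = mex{0,1,2} = 3
g(8) = mex{0,1} = 2
g(9) = mex{0,1,3} = 2
So g(9) = 2.
Build the Grundy sequence for heap B with g(k) = mex{g(k−s) : s ∈ {5, 6, 7}, s ≤ k}:
g(0) = mex{} = 0
g(1) = mex{} = 0
g(2) = mex{} = 0
g(3) = mex{} = 0
g(4) = mex{} = 0
g(5) = mex{0} = 1
g(6) = mex{0} = 1
g(7) = mex{0} = 1
g(8) = mex{0} = 1
g(9) = mex{0} = 1
So g(9) = 1.
By the Sprague-Grundy theorem, the Grundy value of a sum of independent games is the XOR of the component values.
Combined value = 2 XOR 1 = 3.

3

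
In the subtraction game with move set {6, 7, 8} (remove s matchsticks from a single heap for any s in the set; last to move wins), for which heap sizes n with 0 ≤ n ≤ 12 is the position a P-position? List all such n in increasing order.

0, 1, 2, 3, 4, 5

Build the Grundy sequence with g(k) = mex{g(k−s) : s ∈ {6, 7, 8}, s ≤ k}:
g(0) = mex{} = 0
g(1) = mex{} = 0
g(2) = mex{} = 0
g(3) = mex{} = 0
g(4) = mex{} = 0
g(5) = mex{} = 0
g(6) = mex{0} = 1
g(7) = mex{0} = 1
g(8) = mex{0} = 1
g(9) = mex{0} = 1
g(10) = mex{0} = 1
g(11) = mex{0} = 1
g(12) = mex{0,1} = 2
The P-positions (g = 0) in 0..12 are 0, 1, 2, 3, 4, 5.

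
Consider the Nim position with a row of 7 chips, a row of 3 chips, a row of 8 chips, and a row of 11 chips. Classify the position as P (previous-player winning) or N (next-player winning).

N-position

Write each in binary and XOR column by column:
  0111  (7)
  0011  (3)
  1000  (8)
  1011  (11)
  ----
  0111  (7)
The nim-sum is 7 ≠ 0, so this is an N-position: the player to move can win.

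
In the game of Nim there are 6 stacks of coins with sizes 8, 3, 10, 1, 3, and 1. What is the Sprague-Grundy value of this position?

2

Write each in binary and XOR column by column:
  1000  (8)
  0011  (3)
  1010  (10)
  0001  (1)
  0011  (3)
  0001  (1)
  ----
  0010  (2)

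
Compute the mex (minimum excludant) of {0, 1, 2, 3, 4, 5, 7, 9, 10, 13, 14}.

6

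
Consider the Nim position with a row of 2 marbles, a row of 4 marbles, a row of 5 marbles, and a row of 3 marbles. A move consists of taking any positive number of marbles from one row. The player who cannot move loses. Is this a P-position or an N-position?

Write each in binary and XOR column by column:
  010  (2)
  100  (4)
  101  (5)
  011  (3)
  ---
  000  (0)
The nim-sum is 0, so this is a P-position: the player to move is in a losing position under optimal play.

P-position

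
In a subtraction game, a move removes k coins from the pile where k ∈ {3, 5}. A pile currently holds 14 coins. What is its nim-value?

Grundy values for subtraction set {3, 5}:
g(0) = mex{} = 0
g(1) = mex{} = 0
g(2) = mex{} = 0
g(3) = mex{0} = 1
g(4) = mex{0} = 1
g(5) = mex{0} = 1
g(6) = mex{0,1} = 2
g(7) = mex{0,1} = 2
g(8) = mex{1} = 0
g(9) = mex{1,2} = 0
g(10) = mex{1,2} = 0
g(11) = mex{0,2} = 1
g(12) = mex{0,2} = 1
g(13) = mex{0} = 1
g(14) = mex{0,1} = 2
So g(14) = 2.

2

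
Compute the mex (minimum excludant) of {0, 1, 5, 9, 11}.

2

The values 0, 1 are all present; 2 is the first non-negative integer missing from the set.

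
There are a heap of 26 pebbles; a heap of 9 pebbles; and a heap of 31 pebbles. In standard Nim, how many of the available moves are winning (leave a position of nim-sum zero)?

3

Nim-sum: 26 ^ 9 ^ 31 = 12.
The overall nim-sum is X = 12. A heap of size p has a winning move iff p XOR X < p (reduce it to p XOR X).
  26: 26 XOR 12 = 22 < 26 — winning move (to 22).
  9: 9 XOR 12 = 5 < 9 — winning move (to 5).
  31: 31 XOR 12 = 19 < 31 — winning move (to 19).
That gives 3 winning moves.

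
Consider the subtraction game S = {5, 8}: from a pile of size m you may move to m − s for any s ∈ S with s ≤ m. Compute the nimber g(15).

Build the Grundy sequence with g(k) = mex{g(k−s) : s ∈ {5, 8}, s ≤ k}:
k:     0  1  2  3  4  5  6  7  8  9 10 11 12 13 14 15
g(k):  0  0  0  0  0  1  1  1  1  1  2  2  2  0  0  0
So g(15) = 0.

0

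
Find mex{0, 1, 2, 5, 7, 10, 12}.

The values 0, 1, 2 are all present; 3 is the first non-negative integer missing from the set.

3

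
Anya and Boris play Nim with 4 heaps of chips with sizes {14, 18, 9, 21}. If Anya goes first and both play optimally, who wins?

Nim-sum: 14 ⊕ 18 ⊕ 9 ⊕ 21 = 0.
The nim-sum is 0, so this is a P-position: the player to move is in a losing position under optimal play; Anya is about to move from it and so loses — Boris wins.

Boris wins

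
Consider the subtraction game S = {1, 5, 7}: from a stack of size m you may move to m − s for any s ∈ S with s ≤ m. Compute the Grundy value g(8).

0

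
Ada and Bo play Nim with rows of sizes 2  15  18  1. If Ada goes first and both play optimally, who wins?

Ada wins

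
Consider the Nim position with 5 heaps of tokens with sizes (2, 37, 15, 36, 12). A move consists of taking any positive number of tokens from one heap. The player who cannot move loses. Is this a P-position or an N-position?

P-position

Compute the nim-sum pairwise:
2 XOR 37 = 39
39 XOR 15 = 40
40 XOR 36 = 12
12 XOR 12 = 0
The nim-sum is 0, so this is a P-position: the player to move is in a losing position under optimal play.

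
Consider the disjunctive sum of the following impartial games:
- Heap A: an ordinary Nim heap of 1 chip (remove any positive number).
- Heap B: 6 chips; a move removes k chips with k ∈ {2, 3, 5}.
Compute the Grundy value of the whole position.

Heap A is a plain Nim heap of size 1, so its Grundy value is 1.
Grundy values for heap B (subtraction set {2, 3, 5}):
k:     0  1  2  3  4  5  6
g(k):  0  0  1  1  2  2  3
So g(6) = 3.
By the Sprague-Grundy theorem, the Grundy value of a sum of independent games is the XOR of the component values.
Combined value = 1 XOR 3 = 2.

2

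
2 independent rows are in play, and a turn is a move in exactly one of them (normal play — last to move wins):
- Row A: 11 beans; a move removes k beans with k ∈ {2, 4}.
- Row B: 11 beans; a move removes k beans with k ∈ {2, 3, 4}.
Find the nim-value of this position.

Build the Grundy sequence for row A with g(k) = mex{g(k−s) : s ∈ {2, 4}, s ≤ k}:
k:     0  1  2  3  4  5  6  7  8  9 10 11
g(k):  0  0  1  1  2  2  0  0  1  1  2  2
So g(11) = 2.
For row B, compute g(0), g(1), … with moves {2, 3, 4}:
g(0) = mex{} = 0
g(1) = mex{} = 0
g(2) = mex{0} = 1
g(3) = mex{0} = 1
g(4) = mex{0,1} = 2
g(5) = mex{0,1} = 2
g(6) = mex{1,2} = 0
g(7) = mex{1,2} = 0
g(8) = mex{0,2} = 1
g(9) = mex{0,2} = 1
g(10) = mex{0,1} = 2
g(11) = mex{0,1} = 2
So g(11) = 2.
The value of a disjunctive sum is the nim-sum of the parts.
Combined value = 2 XOR 2 = 0.

0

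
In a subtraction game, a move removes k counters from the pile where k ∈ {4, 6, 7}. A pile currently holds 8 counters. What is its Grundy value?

2

Grundy values for subtraction set {4, 6, 7}:
k:     0  1  2  3  4  5  6  7  8
g(k):  0  0  0  0  1  1  1  1  2
So g(8) = 2.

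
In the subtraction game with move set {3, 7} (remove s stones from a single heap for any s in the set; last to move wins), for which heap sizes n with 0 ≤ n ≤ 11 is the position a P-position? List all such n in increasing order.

0, 1, 2, 6, 10, 11

Build the Grundy sequence with g(k) = mex{g(k−s) : s ∈ {3, 7}, s ≤ k}:
g(0) = mex{} = 0
g(1) = mex{} = 0
g(2) = mex{} = 0
g(3) = mex{0} = 1
g(4) = mex{0} = 1
g(5) = mex{0} = 1
g(6) = mex{1} = 0
g(7) = mex{0,1} = 2
g(8) = mex{0,1} = 2
g(9) = mex{0} = 1
g(10) = mex{1,2} = 0
g(11) = mex{1,2} = 0
The P-positions (g = 0) in 0..11 are 0, 1, 2, 6, 10, 11.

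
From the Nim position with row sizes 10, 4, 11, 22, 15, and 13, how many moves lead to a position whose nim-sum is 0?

1

Write each in binary and XOR column by column:
  01010  (10)
  00100  (4)
  01011  (11)
  10110  (22)
  01111  (15)
  01101  (13)
  -----
  10001  (17)
The overall nim-sum is X = 17. A row of size p has a winning move iff p XOR X < p (reduce it to p XOR X).
  10: 10 XOR 17 = 27 ≥ 10 — no move.
  4: 4 XOR 17 = 21 ≥ 4 — no move.
  11: 11 XOR 17 = 26 ≥ 11 — no move.
  22: 22 XOR 17 = 7 < 22 — winning move (to 7).
  15: 15 XOR 17 = 30 ≥ 15 — no move.
  13: 13 XOR 17 = 28 ≥ 13 — no move.
That gives 1 winning move.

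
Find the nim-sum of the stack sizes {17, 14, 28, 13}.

14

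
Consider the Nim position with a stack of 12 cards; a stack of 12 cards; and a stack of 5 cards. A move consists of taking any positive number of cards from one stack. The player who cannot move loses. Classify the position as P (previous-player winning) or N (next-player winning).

Compute the nim-sum pairwise:
12 ⊕ 12 = 0
0 ⊕ 5 = 5
The nim-sum is 5 ≠ 0, so this is an N-position: the player to move can win.

N-position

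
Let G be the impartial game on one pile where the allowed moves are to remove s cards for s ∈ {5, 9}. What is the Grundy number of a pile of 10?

Grundy values for subtraction set {5, 9}:
k:     0  1  2  3  4  5  6  7  8  9 10
g(k):  0  0  0  0  0  1  1  1  1  1  2
So g(10) = 2.

2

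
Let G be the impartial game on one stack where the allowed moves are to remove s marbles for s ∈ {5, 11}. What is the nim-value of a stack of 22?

1

Compute g(0), g(1), … for moves {5, 11}:
k:     0  1  2  3  4  5  6  7  8  9 10 11 12 13 14 15 16 17 18 19 20 21 22
g(k):  0  0  0  0  0  1  1  1  1  1  0  2  2  2  2  1  0  0  0  0  0  1  1
So g(22) = 1.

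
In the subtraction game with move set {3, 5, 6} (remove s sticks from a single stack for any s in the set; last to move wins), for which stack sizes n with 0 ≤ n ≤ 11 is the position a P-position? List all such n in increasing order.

Compute g(0), g(1), … for moves {3, 5, 6}:
g(0) = mex{} = 0
g(1) = mex{} = 0
g(2) = mex{} = 0
g(3) = mex{0} = 1
g(4) = mex{0} = 1
g(5) = mex{0} = 1
g(6) = mex{0,1} = 2
g(7) = mex{0,1} = 2
g(8) = mex{0,1} = 2
g(9) = mex{1,2} = 0
g(10) = mex{1,2} = 0
g(11) = mex{1,2} = 0
The P-positions (g = 0) in 0..11 are 0, 1, 2, 9, 10, 11.

0, 1, 2, 9, 10, 11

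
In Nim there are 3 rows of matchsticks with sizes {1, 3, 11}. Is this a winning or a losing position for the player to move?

Winning position

Bitwise XOR of the heap sizes:
  0001  (1)
  0011  (3)
  1011  (11)
  ----
  1001  (9)
The nim-sum is 9 ≠ 0, so this is an N-position: the player to move can win.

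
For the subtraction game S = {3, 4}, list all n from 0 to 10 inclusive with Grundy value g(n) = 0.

0, 1, 2, 7, 8, 9

Build the Grundy sequence with g(k) = mex{g(k−s) : s ∈ {3, 4}, s ≤ k}:
g(0) = mex{} = 0
g(1) = mex{} = 0
g(2) = mex{} = 0
g(3) = mex{0} = 1
g(4) = mex{0} = 1
g(5) = mex{0} = 1
g(6) = mex{0,1} = 2
g(7) = mex{1} = 0
g(8) = mex{1} = 0
g(9) = mex{1,2} = 0
g(10) = mex{0,2} = 1
The P-positions (g = 0) in 0..10 are 0, 1, 2, 7, 8, 9.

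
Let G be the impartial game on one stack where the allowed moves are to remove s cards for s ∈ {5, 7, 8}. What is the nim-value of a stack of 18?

1

Compute g(0), g(1), … for moves {5, 7, 8}:
k:     0  1  2  3  4  5  6  7  8  9 10 11 12 13 14 15 16 17 18
g(k):  0  0  0  0  0  1  1  1  1  1  2  2  2  0  0  0  0  0  1
So g(18) = 1.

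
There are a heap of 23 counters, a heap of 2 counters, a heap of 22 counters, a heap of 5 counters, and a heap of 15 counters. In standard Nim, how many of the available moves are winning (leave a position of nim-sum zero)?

Bitwise XOR of the heap sizes:
  10111  (23)
  00010  (2)
  10110  (22)
  00101  (5)
  01111  (15)
  -----
  01001  (9)
The overall nim-sum is X = 9. A heap of size p has a winning move iff p XOR X < p (reduce it to p XOR X).
  23: 23 XOR 9 = 30 ≥ 23 — no move.
  2: 2 XOR 9 = 11 ≥ 2 — no move.
  22: 22 XOR 9 = 31 ≥ 22 — no move.
  5: 5 XOR 9 = 12 ≥ 5 — no move.
  15: 15 XOR 9 = 6 < 15 — winning move (to 6).
That gives 1 winning move.

1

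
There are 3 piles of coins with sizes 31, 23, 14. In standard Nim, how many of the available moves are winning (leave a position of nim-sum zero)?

3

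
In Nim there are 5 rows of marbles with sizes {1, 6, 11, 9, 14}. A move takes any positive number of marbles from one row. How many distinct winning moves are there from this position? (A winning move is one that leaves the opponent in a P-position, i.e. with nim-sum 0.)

3

Write each in binary and XOR column by column:
  0001  (1)
  0110  (6)
  1011  (11)
  1001  (9)
  1110  (14)
  ----
  1011  (11)
The overall nim-sum is X = 11. A row of size p has a winning move iff p XOR X < p (reduce it to p XOR X).
  1: 1 XOR 11 = 10 ≥ 1 — no move.
  6: 6 XOR 11 = 13 ≥ 6 — no move.
  11: 11 XOR 11 = 0 < 11 — winning move (to 0).
  9: 9 XOR 11 = 2 < 9 — winning move (to 2).
  14: 14 XOR 11 = 5 < 14 — winning move (to 5).
That gives 3 winning moves.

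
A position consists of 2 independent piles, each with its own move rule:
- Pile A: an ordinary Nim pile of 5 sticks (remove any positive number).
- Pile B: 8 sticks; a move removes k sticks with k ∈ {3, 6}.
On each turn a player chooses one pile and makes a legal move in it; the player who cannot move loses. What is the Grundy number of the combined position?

7

Pile A is a plain Nim pile of size 5, so its Grundy value is 5.
Grundy values for pile B (subtraction set {3, 6}):
g(0) = mex{} = 0
g(1) = mex{} = 0
g(2) = mex{} = 0
g(3) = mex{0} = 1
g(4) = mex{0} = 1
g(5) = mex{0} = 1
g(6) = mex{0,1} = 2
g(7) = mex{0,1} = 2
g(8) = mex{0,1} = 2
So g(8) = 2.
By the Sprague-Grundy theorem, the Grundy value of a sum of independent games is the XOR of the component values.
Combined value = 5 XOR 2 = 7.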